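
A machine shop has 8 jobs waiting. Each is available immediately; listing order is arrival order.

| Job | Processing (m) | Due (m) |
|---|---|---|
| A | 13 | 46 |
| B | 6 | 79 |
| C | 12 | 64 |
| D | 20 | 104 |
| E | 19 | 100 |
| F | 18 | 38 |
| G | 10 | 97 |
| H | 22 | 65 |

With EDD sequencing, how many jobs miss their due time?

1

EDD (increasing due date): F A C H B G E D.
F: 0→18, due 38, tardiness 0
A: 18→31, due 46, tardiness 0
C: 31→43, due 64, tardiness 0
H: 43→65, due 65, tardiness 0
B: 65→71, due 79, tardiness 0
G: 71→81, due 97, tardiness 0
E: 81→100, due 100, tardiness 0
D: 100→120, due 104, tardiness 16
Late jobs: 1.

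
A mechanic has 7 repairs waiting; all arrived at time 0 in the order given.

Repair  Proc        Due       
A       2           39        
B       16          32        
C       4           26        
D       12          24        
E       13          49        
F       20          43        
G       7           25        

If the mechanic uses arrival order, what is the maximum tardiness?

FIFO (arrival order): A B C D E F G.
A: 0→2, due 39, tardiness 0
B: 2→18, due 32, tardiness 0
C: 18→22, due 26, tardiness 0
D: 22→34, due 24, tardiness 10
E: 34→47, due 49, tardiness 0
F: 47→67, due 43, tardiness 24
G: 67→74, due 25, tardiness 49
Maximum = 49.

49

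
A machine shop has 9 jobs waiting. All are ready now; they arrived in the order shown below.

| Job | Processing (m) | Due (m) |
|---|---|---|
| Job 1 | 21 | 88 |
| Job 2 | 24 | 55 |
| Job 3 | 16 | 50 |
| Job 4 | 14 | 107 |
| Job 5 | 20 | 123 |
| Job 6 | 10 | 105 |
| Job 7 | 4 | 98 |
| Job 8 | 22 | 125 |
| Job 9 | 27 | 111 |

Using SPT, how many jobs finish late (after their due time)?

SPT (increasing processing time): Job 7 Job 6 Job 4 Job 3 Job 5 Job 1 Job 8 Job 2 Job 9.
Job 7: 0→4, due 98, tardiness 0
Job 6: 4→14, due 105, tardiness 0
Job 4: 14→28, due 107, tardiness 0
Job 3: 28→44, due 50, tardiness 0
Job 5: 44→64, due 123, tardiness 0
Job 1: 64→85, due 88, tardiness 0
Job 8: 85→107, due 125, tardiness 0
Job 2: 107→131, due 55, tardiness 76
Job 9: 131→158, due 111, tardiness 47
Late jobs: 2.

2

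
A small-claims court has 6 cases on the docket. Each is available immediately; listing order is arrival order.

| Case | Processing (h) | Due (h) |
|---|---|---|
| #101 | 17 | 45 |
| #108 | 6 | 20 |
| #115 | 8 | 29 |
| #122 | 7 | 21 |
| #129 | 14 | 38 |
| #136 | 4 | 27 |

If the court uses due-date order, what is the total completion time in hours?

EDD (increasing due date): #108 #122 #136 #115 #129 #101.
#108: 0→6
#122: 6→13
#136: 13→17
#115: 17→25
#129: 25→39
#101: 39→56
Sum = 6+13+17+25+39+56 = 156.

156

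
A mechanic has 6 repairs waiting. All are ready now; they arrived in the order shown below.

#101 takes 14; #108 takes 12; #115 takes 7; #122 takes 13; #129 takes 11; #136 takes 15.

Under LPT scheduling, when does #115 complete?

72

LPT (decreasing processing time): #136 #101 #122 #108 #129 #115.
#136: 0→15
#101: 15→29
#122: 29→42
#108: 42→54
#129: 54→65
#115: 65→72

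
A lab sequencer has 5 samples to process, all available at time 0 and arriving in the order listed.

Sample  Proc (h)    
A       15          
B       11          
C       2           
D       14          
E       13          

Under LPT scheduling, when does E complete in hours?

LPT (decreasing processing time): A D E B C.
A: 0→15
D: 15→29
E: 29→42

42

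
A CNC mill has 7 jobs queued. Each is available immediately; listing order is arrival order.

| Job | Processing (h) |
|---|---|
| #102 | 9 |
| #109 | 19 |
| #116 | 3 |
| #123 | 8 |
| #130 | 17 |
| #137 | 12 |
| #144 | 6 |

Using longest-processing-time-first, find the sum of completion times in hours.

370

LPT (decreasing processing time): #109 #130 #137 #102 #123 #144 #116.
#109: 0→19
#130: 19→36
#137: 36→48
#102: 48→57
#123: 57→65
#144: 65→71
#116: 71→74
Sum = 19+36+48+57+65+71+74 = 370.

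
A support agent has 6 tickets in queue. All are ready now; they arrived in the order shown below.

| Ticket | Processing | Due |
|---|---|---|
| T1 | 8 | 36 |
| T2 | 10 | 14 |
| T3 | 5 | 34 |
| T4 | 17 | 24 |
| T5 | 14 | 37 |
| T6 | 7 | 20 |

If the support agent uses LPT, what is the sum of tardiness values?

LPT (decreasing processing time): T4 T5 T2 T1 T6 T3.
T4: 0→17, due 24, tardiness 0
T5: 17→31, due 37, tardiness 0
T2: 31→41, due 14, tardiness 27
T1: 41→49, due 36, tardiness 13
T6: 49→56, due 20, tardiness 36
T3: 56→61, due 34, tardiness 27
Sum = 0+0+27+13+36+27 = 103.

103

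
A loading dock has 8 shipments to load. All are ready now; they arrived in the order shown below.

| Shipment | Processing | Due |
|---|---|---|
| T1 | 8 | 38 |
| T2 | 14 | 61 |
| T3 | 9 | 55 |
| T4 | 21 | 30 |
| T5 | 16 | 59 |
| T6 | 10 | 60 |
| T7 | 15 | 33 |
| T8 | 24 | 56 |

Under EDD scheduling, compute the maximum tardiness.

56

EDD (increasing due date): T4 T7 T1 T3 T8 T5 T6 T2.
T4: 0→21, due 30, tardiness 0
T7: 21→36, due 33, tardiness 3
T1: 36→44, due 38, tardiness 6
T3: 44→53, due 55, tardiness 0
T8: 53→77, due 56, tardiness 21
T5: 77→93, due 59, tardiness 34
T6: 93→103, due 60, tardiness 43
T2: 103→117, due 61, tardiness 56
Maximum = 56.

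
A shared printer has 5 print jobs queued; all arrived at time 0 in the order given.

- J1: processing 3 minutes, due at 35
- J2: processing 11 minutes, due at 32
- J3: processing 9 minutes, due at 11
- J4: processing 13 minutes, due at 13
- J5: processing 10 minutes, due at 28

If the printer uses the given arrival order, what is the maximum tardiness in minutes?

23

FIFO (arrival order): J1 J2 J3 J4 J5.
J1: 0→3, due 35, tardiness 0
J2: 3→14, due 32, tardiness 0
J3: 14→23, due 11, tardiness 12
J4: 23→36, due 13, tardiness 23
J5: 36→46, due 28, tardiness 18
Maximum = 23.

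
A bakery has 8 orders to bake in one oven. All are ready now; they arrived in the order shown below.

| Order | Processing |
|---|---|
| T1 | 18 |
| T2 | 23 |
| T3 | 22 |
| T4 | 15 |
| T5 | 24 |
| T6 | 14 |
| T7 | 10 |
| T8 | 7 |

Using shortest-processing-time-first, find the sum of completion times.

SPT (increasing processing time): T8 T7 T6 T4 T1 T3 T2 T5.
T8: 0→7
T7: 7→17
T6: 17→31
T4: 31→46
T1: 46→64
T3: 64→86
T2: 86→109
T5: 109→133
Sum = 7+17+31+46+64+86+109+133 = 493.

493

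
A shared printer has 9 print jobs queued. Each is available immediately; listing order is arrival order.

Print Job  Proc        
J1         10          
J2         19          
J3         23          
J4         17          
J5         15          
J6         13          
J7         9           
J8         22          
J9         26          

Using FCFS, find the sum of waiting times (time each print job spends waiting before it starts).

FIFO (arrival order): J1 J2 J3 J4 J5 J6 J7 J8 J9.
J1: waits 0, runs 0→10
J2: waits 10, runs 10→29
J3: waits 29, runs 29→52
J4: waits 52, runs 52→69
J5: waits 69, runs 69→84
J6: waits 84, runs 84→97
J7: waits 97, runs 97→106
J8: waits 106, runs 106→128
J9: waits 128, runs 128→154
Sum = 0+10+29+52+69+84+97+106+128 = 575.

575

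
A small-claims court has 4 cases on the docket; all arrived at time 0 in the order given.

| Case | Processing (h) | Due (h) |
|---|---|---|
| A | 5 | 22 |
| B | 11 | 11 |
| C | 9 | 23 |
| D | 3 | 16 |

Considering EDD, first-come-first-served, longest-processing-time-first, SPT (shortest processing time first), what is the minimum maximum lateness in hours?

EDD (increasing due date): B D A C.
B: 0→11, due 11, lateness 0
D: 11→14, due 16, lateness -2
A: 14→19, due 22, lateness -3
C: 19→28, due 23, lateness 5
Maximum = 5.
FIFO (arrival order): A B C D.
A: 0→5, due 22, lateness -17
B: 5→16, due 11, lateness 5
C: 16→25, due 23, lateness 2
D: 25→28, due 16, lateness 12
Maximum = 12.
LPT (decreasing processing time): B C A D.
B: 0→11, due 11, lateness 0
C: 11→20, due 23, lateness -3
A: 20→25, due 22, lateness 3
D: 25→28, due 16, lateness 12
Maximum = 12.
SPT (increasing processing time): D A C B.
D: 0→3, due 16, lateness -13
A: 3→8, due 22, lateness -14
C: 8→17, due 23, lateness -6
B: 17→28, due 11, lateness 17
Maximum = 17.
EDD 5, FIFO 12, LPT 12, SPT 17 → minimum 5.

5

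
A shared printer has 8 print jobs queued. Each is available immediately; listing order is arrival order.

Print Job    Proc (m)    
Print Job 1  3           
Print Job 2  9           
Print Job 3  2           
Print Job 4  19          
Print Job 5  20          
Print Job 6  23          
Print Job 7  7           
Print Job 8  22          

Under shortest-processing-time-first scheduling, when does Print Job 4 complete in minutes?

SPT (increasing processing time): Print Job 3 Print Job 1 Print Job 7 Print Job 2 Print Job 4 Print Job 5 Print Job 8 Print Job 6.
Print Job 3: 0→2
Print Job 1: 2→5
Print Job 7: 5→12
Print Job 2: 12→21
Print Job 4: 21→40

40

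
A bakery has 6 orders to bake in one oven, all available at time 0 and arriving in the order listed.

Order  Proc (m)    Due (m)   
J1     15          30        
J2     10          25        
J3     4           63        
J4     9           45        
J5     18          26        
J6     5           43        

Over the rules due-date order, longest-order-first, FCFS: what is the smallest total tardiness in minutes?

EDD (increasing due date): J2 J5 J1 J6 J4 J3.
J2: 0→10, due 25, tardiness 0
J5: 10→28, due 26, tardiness 2
J1: 28→43, due 30, tardiness 13
J6: 43→48, due 43, tardiness 5
J4: 48→57, due 45, tardiness 12
J3: 57→61, due 63, tardiness 0
Sum = 0+2+13+5+12+0 = 32.
LPT (decreasing processing time): J5 J1 J2 J4 J6 J3.
J5: 0→18, due 26, tardiness 0
J1: 18→33, due 30, tardiness 3
J2: 33→43, due 25, tardiness 18
J4: 43→52, due 45, tardiness 7
J6: 52→57, due 43, tardiness 14
J3: 57→61, due 63, tardiness 0
Sum = 0+3+18+7+14+0 = 42.
FIFO (arrival order): J1 J2 J3 J4 J5 J6.
J1: 0→15, due 30, tardiness 0
J2: 15→25, due 25, tardiness 0
J3: 25→29, due 63, tardiness 0
J4: 29→38, due 45, tardiness 0
J5: 38→56, due 26, tardiness 30
J6: 56→61, due 43, tardiness 18
Sum = 0+0+0+0+30+18 = 48.
EDD 32, LPT 42, FIFO 48 → minimum 32.

32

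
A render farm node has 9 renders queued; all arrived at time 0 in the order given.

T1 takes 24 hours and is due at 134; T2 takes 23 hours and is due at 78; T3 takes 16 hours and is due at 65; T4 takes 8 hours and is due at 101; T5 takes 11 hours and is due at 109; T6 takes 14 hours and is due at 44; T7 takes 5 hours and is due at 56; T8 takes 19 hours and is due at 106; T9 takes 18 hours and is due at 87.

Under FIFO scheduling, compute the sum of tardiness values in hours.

162

FIFO (arrival order): T1 T2 T3 T4 T5 T6 T7 T8 T9.
T1: 0→24, due 134, tardiness 0
T2: 24→47, due 78, tardiness 0
T3: 47→63, due 65, tardiness 0
T4: 63→71, due 101, tardiness 0
T5: 71→82, due 109, tardiness 0
T6: 82→96, due 44, tardiness 52
T7: 96→101, due 56, tardiness 45
T8: 101→120, due 106, tardiness 14
T9: 120→138, due 87, tardiness 51
Sum = 0+0+0+0+0+52+45+14+51 = 162.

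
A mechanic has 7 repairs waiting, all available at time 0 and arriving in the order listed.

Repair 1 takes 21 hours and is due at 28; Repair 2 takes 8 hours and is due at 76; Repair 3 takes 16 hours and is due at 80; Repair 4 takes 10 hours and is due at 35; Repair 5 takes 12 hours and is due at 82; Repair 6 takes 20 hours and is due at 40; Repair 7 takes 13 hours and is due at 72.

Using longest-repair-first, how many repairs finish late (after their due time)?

LPT (decreasing processing time): Repair 1 Repair 6 Repair 3 Repair 7 Repair 5 Repair 4 Repair 2.
Repair 1: 0→21, due 28, tardiness 0
Repair 6: 21→41, due 40, tardiness 1
Repair 3: 41→57, due 80, tardiness 0
Repair 7: 57→70, due 72, tardiness 0
Repair 5: 70→82, due 82, tardiness 0
Repair 4: 82→92, due 35, tardiness 57
Repair 2: 92→100, due 76, tardiness 24
Late repairs: 3.

3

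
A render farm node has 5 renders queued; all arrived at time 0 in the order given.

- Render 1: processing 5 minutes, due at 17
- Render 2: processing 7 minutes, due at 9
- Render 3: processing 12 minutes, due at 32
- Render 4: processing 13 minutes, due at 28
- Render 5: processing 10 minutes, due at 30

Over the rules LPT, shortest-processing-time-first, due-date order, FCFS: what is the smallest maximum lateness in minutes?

LPT (decreasing processing time): Render 4 Render 3 Render 5 Render 2 Render 1.
Render 4: 0→13, due 28, lateness -15
Render 3: 13→25, due 32, lateness -7
Render 5: 25→35, due 30, lateness 5
Render 2: 35→42, due 9, lateness 33
Render 1: 42→47, due 17, lateness 30
Maximum = 33.
SPT (increasing processing time): Render 1 Render 2 Render 5 Render 3 Render 4.
Render 1: 0→5, due 17, lateness -12
Render 2: 5→12, due 9, lateness 3
Render 5: 12→22, due 30, lateness -8
Render 3: 22→34, due 32, lateness 2
Render 4: 34→47, due 28, lateness 19
Maximum = 19.
EDD (increasing due date): Render 2 Render 1 Render 4 Render 5 Render 3.
Render 2: 0→7, due 9, lateness -2
Render 1: 7→12, due 17, lateness -5
Render 4: 12→25, due 28, lateness -3
Render 5: 25→35, due 30, lateness 5
Render 3: 35→47, due 32, lateness 15
Maximum = 15.
FIFO (arrival order): Render 1 Render 2 Render 3 Render 4 Render 5.
Render 1: 0→5, due 17, lateness -12
Render 2: 5→12, due 9, lateness 3
Render 3: 12→24, due 32, lateness -8
Render 4: 24→37, due 28, lateness 9
Render 5: 37→47, due 30, lateness 17
Maximum = 17.
LPT 33, SPT 19, EDD 15, FIFO 17 → minimum 15.

15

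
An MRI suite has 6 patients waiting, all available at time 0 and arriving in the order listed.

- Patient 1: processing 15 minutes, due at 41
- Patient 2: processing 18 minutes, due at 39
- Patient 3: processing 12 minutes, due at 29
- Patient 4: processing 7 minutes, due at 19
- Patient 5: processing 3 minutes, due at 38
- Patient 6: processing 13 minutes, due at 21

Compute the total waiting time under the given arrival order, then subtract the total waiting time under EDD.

53

FIFO (arrival order): Patient 1 Patient 2 Patient 3 Patient 4 Patient 5 Patient 6.
Patient 1: waits 0, runs 0→15
Patient 2: waits 15, runs 15→33
Patient 3: waits 33, runs 33→45
Patient 4: waits 45, runs 45→52
Patient 5: waits 52, runs 52→55
Patient 6: waits 55, runs 55→68
Sum = 0+15+33+45+52+55 = 200.
EDD (increasing due date): Patient 4 Patient 6 Patient 3 Patient 5 Patient 2 Patient 1.
Patient 4: waits 0, runs 0→7
Patient 6: waits 7, runs 7→20
Patient 3: waits 20, runs 20→32
Patient 5: waits 32, runs 32→35
Patient 2: waits 35, runs 35→53
Patient 1: waits 53, runs 53→68
Sum = 0+7+20+32+35+53 = 147.
Difference = 200 − 147 = 53.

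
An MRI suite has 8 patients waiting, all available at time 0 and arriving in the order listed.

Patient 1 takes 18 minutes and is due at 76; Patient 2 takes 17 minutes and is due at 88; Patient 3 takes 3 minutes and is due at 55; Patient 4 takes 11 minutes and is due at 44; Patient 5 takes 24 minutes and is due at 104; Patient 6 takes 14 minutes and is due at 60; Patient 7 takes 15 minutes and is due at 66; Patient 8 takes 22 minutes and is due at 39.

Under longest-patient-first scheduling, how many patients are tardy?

5

LPT (decreasing processing time): Patient 5 Patient 8 Patient 1 Patient 2 Patient 7 Patient 6 Patient 4 Patient 3.
Patient 5: 0→24, due 104, tardiness 0
Patient 8: 24→46, due 39, tardiness 7
Patient 1: 46→64, due 76, tardiness 0
Patient 2: 64→81, due 88, tardiness 0
Patient 7: 81→96, due 66, tardiness 30
Patient 6: 96→110, due 60, tardiness 50
Patient 4: 110→121, due 44, tardiness 77
Patient 3: 121→124, due 55, tardiness 69
Late patients: 5.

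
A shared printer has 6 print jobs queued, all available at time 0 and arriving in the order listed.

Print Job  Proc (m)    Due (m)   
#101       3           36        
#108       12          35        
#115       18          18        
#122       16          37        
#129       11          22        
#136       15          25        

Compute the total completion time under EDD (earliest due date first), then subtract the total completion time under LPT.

-28

EDD (increasing due date): #115 #129 #136 #108 #101 #122.
#115: 0→18
#129: 18→29
#136: 29→44
#108: 44→56
#101: 56→59
#122: 59→75
Sum = 18+29+44+56+59+75 = 281.
LPT (decreasing processing time): #115 #122 #136 #108 #129 #101.
#115: 0→18
#122: 18→34
#136: 34→49
#108: 49→61
#129: 61→72
#101: 72→75
Sum = 18+34+49+61+72+75 = 309.
Difference = 281 − 309 = -28.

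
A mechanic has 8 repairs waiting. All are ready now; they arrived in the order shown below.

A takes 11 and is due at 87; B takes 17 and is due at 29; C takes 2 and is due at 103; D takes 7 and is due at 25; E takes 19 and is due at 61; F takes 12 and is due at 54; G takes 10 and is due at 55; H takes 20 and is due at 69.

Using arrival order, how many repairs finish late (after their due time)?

4

FIFO (arrival order): A B C D E F G H.
A: 0→11, due 87, tardiness 0
B: 11→28, due 29, tardiness 0
C: 28→30, due 103, tardiness 0
D: 30→37, due 25, tardiness 12
E: 37→56, due 61, tardiness 0
F: 56→68, due 54, tardiness 14
G: 68→78, due 55, tardiness 23
H: 78→98, due 69, tardiness 29
Late repairs: 4.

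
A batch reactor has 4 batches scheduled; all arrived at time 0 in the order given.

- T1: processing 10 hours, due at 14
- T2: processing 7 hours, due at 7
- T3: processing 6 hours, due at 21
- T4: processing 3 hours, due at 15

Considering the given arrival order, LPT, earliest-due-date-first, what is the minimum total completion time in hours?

FIFO (arrival order): T1 T2 T3 T4.
T1: 0→10
T2: 10→17
T3: 17→23
T4: 23→26
Sum = 10+17+23+26 = 76.
LPT (decreasing processing time): T1 T2 T3 T4.
T1: 0→10
T2: 10→17
T3: 17→23
T4: 23→26
Sum = 10+17+23+26 = 76.
EDD (increasing due date): T2 T1 T4 T3.
T2: 0→7
T1: 7→17
T4: 17→20
T3: 20→26
Sum = 7+17+20+26 = 70.
FIFO 76, LPT 76, EDD 70 → minimum 70.

70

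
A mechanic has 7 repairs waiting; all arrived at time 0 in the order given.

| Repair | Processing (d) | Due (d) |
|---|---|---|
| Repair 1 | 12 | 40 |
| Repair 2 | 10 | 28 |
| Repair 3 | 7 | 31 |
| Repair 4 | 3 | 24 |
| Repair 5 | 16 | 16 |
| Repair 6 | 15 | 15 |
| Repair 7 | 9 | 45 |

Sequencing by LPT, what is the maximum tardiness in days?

48

LPT (decreasing processing time): Repair 5 Repair 6 Repair 1 Repair 2 Repair 7 Repair 3 Repair 4.
Repair 5: 0→16, due 16, tardiness 0
Repair 6: 16→31, due 15, tardiness 16
Repair 1: 31→43, due 40, tardiness 3
Repair 2: 43→53, due 28, tardiness 25
Repair 7: 53→62, due 45, tardiness 17
Repair 3: 62→69, due 31, tardiness 38
Repair 4: 69→72, due 24, tardiness 48
Maximum = 48.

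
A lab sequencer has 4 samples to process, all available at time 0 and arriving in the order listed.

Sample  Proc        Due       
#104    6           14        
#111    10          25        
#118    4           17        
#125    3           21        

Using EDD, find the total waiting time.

29

EDD (increasing due date): #104 #118 #125 #111.
#104: waits 0, runs 0→6
#118: waits 6, runs 6→10
#125: waits 10, runs 10→13
#111: waits 13, runs 13→23
Sum = 0+6+10+13 = 29.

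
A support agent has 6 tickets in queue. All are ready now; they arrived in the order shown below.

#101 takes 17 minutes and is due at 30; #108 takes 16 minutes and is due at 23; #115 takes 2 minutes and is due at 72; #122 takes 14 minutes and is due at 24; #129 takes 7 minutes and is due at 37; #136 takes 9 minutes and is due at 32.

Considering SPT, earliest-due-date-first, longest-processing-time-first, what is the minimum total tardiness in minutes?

68

SPT (increasing processing time): #115 #129 #136 #122 #108 #101.
#115: 0→2, due 72, tardiness 0
#129: 2→9, due 37, tardiness 0
#136: 9→18, due 32, tardiness 0
#122: 18→32, due 24, tardiness 8
#108: 32→48, due 23, tardiness 25
#101: 48→65, due 30, tardiness 35
Sum = 0+0+0+8+25+35 = 68.
EDD (increasing due date): #108 #122 #101 #136 #129 #115.
#108: 0→16, due 23, tardiness 0
#122: 16→30, due 24, tardiness 6
#101: 30→47, due 30, tardiness 17
#136: 47→56, due 32, tardiness 24
#129: 56→63, due 37, tardiness 26
#115: 63→65, due 72, tardiness 0
Sum = 0+6+17+24+26+0 = 73.
LPT (decreasing processing time): #101 #108 #122 #136 #129 #115.
#101: 0→17, due 30, tardiness 0
#108: 17→33, due 23, tardiness 10
#122: 33→47, due 24, tardiness 23
#136: 47→56, due 32, tardiness 24
#129: 56→63, due 37, tardiness 26
#115: 63→65, due 72, tardiness 0
Sum = 0+10+23+24+26+0 = 83.
SPT 68, EDD 73, LPT 83 → minimum 68.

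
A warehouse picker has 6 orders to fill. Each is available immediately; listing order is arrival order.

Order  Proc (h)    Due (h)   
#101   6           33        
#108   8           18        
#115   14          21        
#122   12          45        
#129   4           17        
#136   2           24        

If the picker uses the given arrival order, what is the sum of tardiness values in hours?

56

FIFO (arrival order): #101 #108 #115 #122 #129 #136.
#101: 0→6, due 33, tardiness 0
#108: 6→14, due 18, tardiness 0
#115: 14→28, due 21, tardiness 7
#122: 28→40, due 45, tardiness 0
#129: 40→44, due 17, tardiness 27
#136: 44→46, due 24, tardiness 22
Sum = 0+0+7+0+27+22 = 56.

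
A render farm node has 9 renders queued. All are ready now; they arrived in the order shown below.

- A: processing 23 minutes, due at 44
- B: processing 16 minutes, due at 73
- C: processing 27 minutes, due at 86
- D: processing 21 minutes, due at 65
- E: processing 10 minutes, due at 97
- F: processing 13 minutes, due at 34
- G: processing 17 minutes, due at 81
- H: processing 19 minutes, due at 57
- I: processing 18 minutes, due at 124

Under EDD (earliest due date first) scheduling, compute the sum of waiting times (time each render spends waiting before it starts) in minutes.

663

EDD (increasing due date): F A H D B G C E I.
F: waits 0, runs 0→13
A: waits 13, runs 13→36
H: waits 36, runs 36→55
D: waits 55, runs 55→76
B: waits 76, runs 76→92
G: waits 92, runs 92→109
C: waits 109, runs 109→136
E: waits 136, runs 136→146
I: waits 146, runs 146→164
Sum = 0+13+36+55+76+92+109+136+146 = 663.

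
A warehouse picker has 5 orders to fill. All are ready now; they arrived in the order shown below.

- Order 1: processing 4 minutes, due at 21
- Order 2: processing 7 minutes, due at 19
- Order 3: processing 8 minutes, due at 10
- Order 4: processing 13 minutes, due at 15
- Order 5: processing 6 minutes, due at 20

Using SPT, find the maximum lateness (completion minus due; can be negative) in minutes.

23

SPT (increasing processing time): Order 1 Order 5 Order 2 Order 3 Order 4.
Order 1: 0→4, due 21, lateness -17
Order 5: 4→10, due 20, lateness -10
Order 2: 10→17, due 19, lateness -2
Order 3: 17→25, due 10, lateness 15
Order 4: 25→38, due 15, lateness 23
Maximum = 23.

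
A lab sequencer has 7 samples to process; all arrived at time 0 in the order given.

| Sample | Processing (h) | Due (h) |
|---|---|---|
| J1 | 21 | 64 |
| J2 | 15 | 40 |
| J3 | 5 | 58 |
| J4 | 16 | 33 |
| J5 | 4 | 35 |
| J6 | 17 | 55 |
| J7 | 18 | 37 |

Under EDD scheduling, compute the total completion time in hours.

368

EDD (increasing due date): J4 J5 J7 J2 J6 J3 J1.
J4: 0→16
J5: 16→20
J7: 20→38
J2: 38→53
J6: 53→70
J3: 70→75
J1: 75→96
Sum = 16+20+38+53+70+75+96 = 368.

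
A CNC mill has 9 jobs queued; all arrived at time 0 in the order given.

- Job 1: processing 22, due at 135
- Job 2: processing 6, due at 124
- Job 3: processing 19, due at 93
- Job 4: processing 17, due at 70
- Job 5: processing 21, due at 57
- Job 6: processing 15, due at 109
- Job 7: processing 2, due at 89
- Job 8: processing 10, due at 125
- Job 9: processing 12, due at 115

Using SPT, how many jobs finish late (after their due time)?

SPT (increasing processing time): Job 7 Job 2 Job 8 Job 9 Job 6 Job 4 Job 3 Job 5 Job 1.
Job 7: 0→2, due 89, tardiness 0
Job 2: 2→8, due 124, tardiness 0
Job 8: 8→18, due 125, tardiness 0
Job 9: 18→30, due 115, tardiness 0
Job 6: 30→45, due 109, tardiness 0
Job 4: 45→62, due 70, tardiness 0
Job 3: 62→81, due 93, tardiness 0
Job 5: 81→102, due 57, tardiness 45
Job 1: 102→124, due 135, tardiness 0
Late jobs: 1.

1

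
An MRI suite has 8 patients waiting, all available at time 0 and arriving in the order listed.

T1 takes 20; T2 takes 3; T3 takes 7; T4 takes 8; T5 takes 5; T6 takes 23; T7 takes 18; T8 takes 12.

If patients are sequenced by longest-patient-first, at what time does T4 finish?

LPT (decreasing processing time): T6 T1 T7 T8 T4 T3 T5 T2.
T6: 0→23
T1: 23→43
T7: 43→61
T8: 61→73
T4: 73→81

81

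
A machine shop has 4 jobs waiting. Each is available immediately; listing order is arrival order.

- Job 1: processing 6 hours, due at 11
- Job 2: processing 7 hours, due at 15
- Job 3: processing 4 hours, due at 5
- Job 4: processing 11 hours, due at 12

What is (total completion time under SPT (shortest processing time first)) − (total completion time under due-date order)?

SPT (increasing processing time): Job 3 Job 1 Job 2 Job 4.
Job 3: 0→4
Job 1: 4→10
Job 2: 10→17
Job 4: 17→28
Sum = 4+10+17+28 = 59.
EDD (increasing due date): Job 3 Job 1 Job 4 Job 2.
Job 3: 0→4
Job 1: 4→10
Job 4: 10→21
Job 2: 21→28
Sum = 4+10+21+28 = 63.
Difference = 59 − 63 = -4.

-4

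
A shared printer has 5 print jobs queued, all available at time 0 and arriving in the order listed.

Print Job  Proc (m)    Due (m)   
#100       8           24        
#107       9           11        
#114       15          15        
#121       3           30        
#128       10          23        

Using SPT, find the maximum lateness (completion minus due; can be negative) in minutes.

30

SPT (increasing processing time): #121 #100 #107 #128 #114.
#121: 0→3, due 30, lateness -27
#100: 3→11, due 24, lateness -13
#107: 11→20, due 11, lateness 9
#128: 20→30, due 23, lateness 7
#114: 30→45, due 15, lateness 30
Maximum = 30.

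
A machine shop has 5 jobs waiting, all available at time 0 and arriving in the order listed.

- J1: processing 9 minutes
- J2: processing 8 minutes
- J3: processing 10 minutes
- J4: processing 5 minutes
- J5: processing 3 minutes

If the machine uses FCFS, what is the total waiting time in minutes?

FIFO (arrival order): J1 J2 J3 J4 J5.
J1: waits 0, runs 0→9
J2: waits 9, runs 9→17
J3: waits 17, runs 17→27
J4: waits 27, runs 27→32
J5: waits 32, runs 32→35
Sum = 0+9+17+27+32 = 85.

85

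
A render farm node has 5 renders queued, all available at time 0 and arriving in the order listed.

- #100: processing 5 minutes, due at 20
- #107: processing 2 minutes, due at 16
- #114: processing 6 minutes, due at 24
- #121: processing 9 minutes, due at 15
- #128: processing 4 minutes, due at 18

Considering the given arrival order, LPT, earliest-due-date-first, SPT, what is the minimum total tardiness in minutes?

2

FIFO (arrival order): #100 #107 #114 #121 #128.
#100: 0→5, due 20, tardiness 0
#107: 5→7, due 16, tardiness 0
#114: 7→13, due 24, tardiness 0
#121: 13→22, due 15, tardiness 7
#128: 22→26, due 18, tardiness 8
Sum = 0+0+0+7+8 = 15.
LPT (decreasing processing time): #121 #114 #100 #128 #107.
#121: 0→9, due 15, tardiness 0
#114: 9→15, due 24, tardiness 0
#100: 15→20, due 20, tardiness 0
#128: 20→24, due 18, tardiness 6
#107: 24→26, due 16, tardiness 10
Sum = 0+0+0+6+10 = 16.
EDD (increasing due date): #121 #107 #128 #100 #114.
#121: 0→9, due 15, tardiness 0
#107: 9→11, due 16, tardiness 0
#128: 11→15, due 18, tardiness 0
#100: 15→20, due 20, tardiness 0
#114: 20→26, due 24, tardiness 2
Sum = 0+0+0+0+2 = 2.
SPT (increasing processing time): #107 #128 #100 #114 #121.
#107: 0→2, due 16, tardiness 0
#128: 2→6, due 18, tardiness 0
#100: 6→11, due 20, tardiness 0
#114: 11→17, due 24, tardiness 0
#121: 17→26, due 15, tardiness 11
Sum = 0+0+0+0+11 = 11.
FIFO 15, LPT 16, EDD 2, SPT 11 → minimum 2.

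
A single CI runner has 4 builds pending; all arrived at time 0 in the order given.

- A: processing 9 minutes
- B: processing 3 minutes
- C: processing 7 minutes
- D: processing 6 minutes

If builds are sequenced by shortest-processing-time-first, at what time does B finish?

3

SPT (increasing processing time): B D C A.
B: 0→3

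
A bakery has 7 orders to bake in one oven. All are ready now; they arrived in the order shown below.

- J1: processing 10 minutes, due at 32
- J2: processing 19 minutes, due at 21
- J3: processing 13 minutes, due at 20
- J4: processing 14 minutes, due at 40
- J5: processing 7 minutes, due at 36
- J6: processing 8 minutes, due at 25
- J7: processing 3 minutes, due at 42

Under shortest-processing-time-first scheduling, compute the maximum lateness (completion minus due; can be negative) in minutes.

SPT (increasing processing time): J7 J5 J6 J1 J3 J4 J2.
J7: 0→3, due 42, lateness -39
J5: 3→10, due 36, lateness -26
J6: 10→18, due 25, lateness -7
J1: 18→28, due 32, lateness -4
J3: 28→41, due 20, lateness 21
J4: 41→55, due 40, lateness 15
J2: 55→74, due 21, lateness 53
Maximum = 53.

53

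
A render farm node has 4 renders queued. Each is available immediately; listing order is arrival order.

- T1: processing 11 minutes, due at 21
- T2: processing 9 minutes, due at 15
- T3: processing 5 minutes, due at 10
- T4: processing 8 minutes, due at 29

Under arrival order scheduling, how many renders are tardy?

3

FIFO (arrival order): T1 T2 T3 T4.
T1: 0→11, due 21, tardiness 0
T2: 11→20, due 15, tardiness 5
T3: 20→25, due 10, tardiness 15
T4: 25→33, due 29, tardiness 4
Late renders: 3.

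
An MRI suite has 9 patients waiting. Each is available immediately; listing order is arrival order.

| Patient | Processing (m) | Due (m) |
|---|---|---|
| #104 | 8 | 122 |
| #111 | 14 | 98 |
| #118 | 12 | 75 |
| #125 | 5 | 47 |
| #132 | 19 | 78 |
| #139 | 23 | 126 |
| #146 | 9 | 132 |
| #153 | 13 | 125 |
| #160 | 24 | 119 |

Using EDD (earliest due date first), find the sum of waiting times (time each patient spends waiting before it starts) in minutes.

477

EDD (increasing due date): #125 #118 #132 #111 #160 #104 #153 #139 #146.
#125: waits 0, runs 0→5
#118: waits 5, runs 5→17
#132: waits 17, runs 17→36
#111: waits 36, runs 36→50
#160: waits 50, runs 50→74
#104: waits 74, runs 74→82
#153: waits 82, runs 82→95
#139: waits 95, runs 95→118
#146: waits 118, runs 118→127
Sum = 0+5+17+36+50+74+82+95+118 = 477.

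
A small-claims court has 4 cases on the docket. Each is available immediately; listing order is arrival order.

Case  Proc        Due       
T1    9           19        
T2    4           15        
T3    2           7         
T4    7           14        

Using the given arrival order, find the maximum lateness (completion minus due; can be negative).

8

FIFO (arrival order): T1 T2 T3 T4.
T1: 0→9, due 19, lateness -10
T2: 9→13, due 15, lateness -2
T3: 13→15, due 7, lateness 8
T4: 15→22, due 14, lateness 8
Maximum = 8.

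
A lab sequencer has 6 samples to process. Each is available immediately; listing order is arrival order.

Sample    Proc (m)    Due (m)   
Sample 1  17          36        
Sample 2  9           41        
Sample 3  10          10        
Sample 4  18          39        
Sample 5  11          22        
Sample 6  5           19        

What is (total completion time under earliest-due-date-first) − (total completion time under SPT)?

25

EDD (increasing due date): Sample 3 Sample 6 Sample 5 Sample 1 Sample 4 Sample 2.
Sample 3: 0→10
Sample 6: 10→15
Sample 5: 15→26
Sample 1: 26→43
Sample 4: 43→61
Sample 2: 61→70
Sum = 10+15+26+43+61+70 = 225.
SPT (increasing processing time): Sample 6 Sample 2 Sample 3 Sample 5 Sample 1 Sample 4.
Sample 6: 0→5
Sample 2: 5→14
Sample 3: 14→24
Sample 5: 24→35
Sample 1: 35→52
Sample 4: 52→70
Sum = 5+14+24+35+52+70 = 200.
Difference = 225 − 200 = 25.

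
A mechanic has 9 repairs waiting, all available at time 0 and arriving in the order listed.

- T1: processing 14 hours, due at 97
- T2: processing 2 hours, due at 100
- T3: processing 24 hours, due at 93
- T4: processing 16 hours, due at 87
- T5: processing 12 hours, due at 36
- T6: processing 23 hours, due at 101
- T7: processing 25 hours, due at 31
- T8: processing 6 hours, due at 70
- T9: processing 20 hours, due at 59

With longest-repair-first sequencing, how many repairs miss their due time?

6

LPT (decreasing processing time): T7 T3 T6 T9 T4 T1 T5 T8 T2.
T7: 0→25, due 31, tardiness 0
T3: 25→49, due 93, tardiness 0
T6: 49→72, due 101, tardiness 0
T9: 72→92, due 59, tardiness 33
T4: 92→108, due 87, tardiness 21
T1: 108→122, due 97, tardiness 25
T5: 122→134, due 36, tardiness 98
T8: 134→140, due 70, tardiness 70
T2: 140→142, due 100, tardiness 42
Late repairs: 6.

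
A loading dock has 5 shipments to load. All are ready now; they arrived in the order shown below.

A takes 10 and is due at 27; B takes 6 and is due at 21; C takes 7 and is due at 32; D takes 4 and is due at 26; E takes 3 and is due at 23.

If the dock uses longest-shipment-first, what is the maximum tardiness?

LPT (decreasing processing time): A C B D E.
A: 0→10, due 27, tardiness 0
C: 10→17, due 32, tardiness 0
B: 17→23, due 21, tardiness 2
D: 23→27, due 26, tardiness 1
E: 27→30, due 23, tardiness 7
Maximum = 7.

7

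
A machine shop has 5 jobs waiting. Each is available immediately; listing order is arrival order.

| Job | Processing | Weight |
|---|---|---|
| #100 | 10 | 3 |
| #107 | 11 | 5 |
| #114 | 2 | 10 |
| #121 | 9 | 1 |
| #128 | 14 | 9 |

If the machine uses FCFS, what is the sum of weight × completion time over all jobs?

811

FIFO (arrival order): #100 #107 #114 #121 #128.
#100: finishes 10, weight 3, w·C = 30
#107: finishes 21, weight 5, w·C = 105
#114: finishes 23, weight 10, w·C = 230
#121: finishes 32, weight 1, w·C = 32
#128: finishes 46, weight 9, w·C = 414
Sum = 30+105+230+32+414 = 811.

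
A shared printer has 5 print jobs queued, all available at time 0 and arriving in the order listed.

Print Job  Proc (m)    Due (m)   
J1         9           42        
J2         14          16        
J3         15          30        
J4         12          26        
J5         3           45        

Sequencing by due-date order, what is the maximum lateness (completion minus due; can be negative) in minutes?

11

EDD (increasing due date): J2 J4 J3 J1 J5.
J2: 0→14, due 16, lateness -2
J4: 14→26, due 26, lateness 0
J3: 26→41, due 30, lateness 11
J1: 41→50, due 42, lateness 8
J5: 50→53, due 45, lateness 8
Maximum = 11.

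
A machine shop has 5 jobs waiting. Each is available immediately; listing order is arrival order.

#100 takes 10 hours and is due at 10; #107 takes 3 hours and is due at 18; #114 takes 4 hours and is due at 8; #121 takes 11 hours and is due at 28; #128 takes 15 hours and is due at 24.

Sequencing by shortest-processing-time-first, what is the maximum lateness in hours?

19

SPT (increasing processing time): #107 #114 #100 #121 #128.
#107: 0→3, due 18, lateness -15
#114: 3→7, due 8, lateness -1
#100: 7→17, due 10, lateness 7
#121: 17→28, due 28, lateness 0
#128: 28→43, due 24, lateness 19
Maximum = 19.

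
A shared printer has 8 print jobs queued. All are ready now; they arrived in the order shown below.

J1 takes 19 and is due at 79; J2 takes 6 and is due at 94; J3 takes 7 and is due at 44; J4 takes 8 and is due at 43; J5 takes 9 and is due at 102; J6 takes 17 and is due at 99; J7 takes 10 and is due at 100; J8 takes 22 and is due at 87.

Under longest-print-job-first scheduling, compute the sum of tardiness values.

LPT (decreasing processing time): J8 J1 J6 J7 J5 J4 J3 J2.
J8: 0→22, due 87, tardiness 0
J1: 22→41, due 79, tardiness 0
J6: 41→58, due 99, tardiness 0
J7: 58→68, due 100, tardiness 0
J5: 68→77, due 102, tardiness 0
J4: 77→85, due 43, tardiness 42
J3: 85→92, due 44, tardiness 48
J2: 92→98, due 94, tardiness 4
Sum = 0+0+0+0+0+42+48+4 = 94.

94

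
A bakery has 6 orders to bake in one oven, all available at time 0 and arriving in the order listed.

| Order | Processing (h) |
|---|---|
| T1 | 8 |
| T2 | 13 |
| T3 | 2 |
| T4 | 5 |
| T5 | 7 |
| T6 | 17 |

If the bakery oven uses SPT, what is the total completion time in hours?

132

SPT (increasing processing time): T3 T4 T5 T1 T2 T6.
T3: 0→2
T4: 2→7
T5: 7→14
T1: 14→22
T2: 22→35
T6: 35→52
Sum = 2+7+14+22+35+52 = 132.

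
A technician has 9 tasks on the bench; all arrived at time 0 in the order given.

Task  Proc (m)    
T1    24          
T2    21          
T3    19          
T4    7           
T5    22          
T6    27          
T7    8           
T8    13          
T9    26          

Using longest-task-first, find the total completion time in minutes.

LPT (decreasing processing time): T6 T9 T1 T5 T2 T3 T8 T7 T4.
T6: 0→27
T9: 27→53
T1: 53→77
T5: 77→99
T2: 99→120
T3: 120→139
T8: 139→152
T7: 152→160
T4: 160→167
Sum = 27+53+77+99+120+139+152+160+167 = 994.

994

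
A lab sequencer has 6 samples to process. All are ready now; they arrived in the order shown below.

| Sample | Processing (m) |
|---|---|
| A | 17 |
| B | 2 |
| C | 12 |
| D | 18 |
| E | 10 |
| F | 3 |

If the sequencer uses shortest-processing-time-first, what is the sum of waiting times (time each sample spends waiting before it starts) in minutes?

93

SPT (increasing processing time): B F E C A D.
B: waits 0, runs 0→2
F: waits 2, runs 2→5
E: waits 5, runs 5→15
C: waits 15, runs 15→27
A: waits 27, runs 27→44
D: waits 44, runs 44→62
Sum = 0+2+5+15+27+44 = 93.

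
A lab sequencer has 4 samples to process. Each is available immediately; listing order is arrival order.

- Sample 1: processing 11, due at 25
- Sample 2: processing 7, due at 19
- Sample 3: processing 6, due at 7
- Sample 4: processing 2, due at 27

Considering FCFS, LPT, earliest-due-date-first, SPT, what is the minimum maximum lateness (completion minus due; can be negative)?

-1

FIFO (arrival order): Sample 1 Sample 2 Sample 3 Sample 4.
Sample 1: 0→11, due 25, lateness -14
Sample 2: 11→18, due 19, lateness -1
Sample 3: 18→24, due 7, lateness 17
Sample 4: 24→26, due 27, lateness -1
Maximum = 17.
LPT (decreasing processing time): Sample 1 Sample 2 Sample 3 Sample 4.
Sample 1: 0→11, due 25, lateness -14
Sample 2: 11→18, due 19, lateness -1
Sample 3: 18→24, due 7, lateness 17
Sample 4: 24→26, due 27, lateness -1
Maximum = 17.
EDD (increasing due date): Sample 3 Sample 2 Sample 1 Sample 4.
Sample 3: 0→6, due 7, lateness -1
Sample 2: 6→13, due 19, lateness -6
Sample 1: 13→24, due 25, lateness -1
Sample 4: 24→26, due 27, lateness -1
Maximum = -1.
SPT (increasing processing time): Sample 4 Sample 3 Sample 2 Sample 1.
Sample 4: 0→2, due 27, lateness -25
Sample 3: 2→8, due 7, lateness 1
Sample 2: 8→15, due 19, lateness -4
Sample 1: 15→26, due 25, lateness 1
Maximum = 1.
FIFO 17, LPT 17, EDD -1, SPT 1 → minimum -1.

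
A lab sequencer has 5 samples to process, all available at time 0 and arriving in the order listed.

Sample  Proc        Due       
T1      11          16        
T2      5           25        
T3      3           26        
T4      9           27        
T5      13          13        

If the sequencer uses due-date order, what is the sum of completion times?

EDD (increasing due date): T5 T1 T2 T3 T4.
T5: 0→13
T1: 13→24
T2: 24→29
T3: 29→32
T4: 32→41
Sum = 13+24+29+32+41 = 139.

139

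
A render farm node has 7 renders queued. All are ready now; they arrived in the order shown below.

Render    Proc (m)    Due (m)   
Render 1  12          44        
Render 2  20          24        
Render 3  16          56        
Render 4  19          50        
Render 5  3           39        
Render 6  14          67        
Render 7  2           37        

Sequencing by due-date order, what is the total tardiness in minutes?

41

EDD (increasing due date): Render 2 Render 7 Render 5 Render 1 Render 4 Render 3 Render 6.
Render 2: 0→20, due 24, tardiness 0
Render 7: 20→22, due 37, tardiness 0
Render 5: 22→25, due 39, tardiness 0
Render 1: 25→37, due 44, tardiness 0
Render 4: 37→56, due 50, tardiness 6
Render 3: 56→72, due 56, tardiness 16
Render 6: 72→86, due 67, tardiness 19
Sum = 0+0+0+0+6+16+19 = 41.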